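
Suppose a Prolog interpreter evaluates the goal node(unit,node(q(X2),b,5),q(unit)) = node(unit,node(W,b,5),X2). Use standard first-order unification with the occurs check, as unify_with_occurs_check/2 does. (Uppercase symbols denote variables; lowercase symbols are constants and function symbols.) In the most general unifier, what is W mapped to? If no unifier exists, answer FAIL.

Decompose node/3: unit = unit,  node(q(X2),b,5) = node(W,b,5),  q(unit) = X2.
Delete trivial equation unit = unit.
Decompose node/3: q(X2) = W,  b = b,  5 = 5.
Bind W := q(X2); no other remaining equation mentions W.
Delete trivial equation b = b.
Delete trivial equation 5 = 5.
Bind X2 := q(unit). Substituting into the earlier binding gives W := q(q(unit)).
MGU = { W ↦ q(q(unit)), X2 ↦ q(unit) }, so W ↦ q(q(unit)).

q(q(unit))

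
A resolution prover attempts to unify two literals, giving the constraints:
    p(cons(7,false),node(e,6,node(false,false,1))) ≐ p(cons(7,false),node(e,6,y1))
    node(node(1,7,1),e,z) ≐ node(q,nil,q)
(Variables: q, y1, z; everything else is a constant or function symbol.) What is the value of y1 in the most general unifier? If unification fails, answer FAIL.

Decompose p/2: cons(7,false) ≐ cons(7,false),  node(e,6,node(false,false,1)) ≐ node(e,6,y1).
Delete trivial equation cons(7,false) ≐ cons(7,false).
Decompose node/3: e ≐ e,  6 ≐ 6,  node(false,false,1) ≐ y1.
Delete trivial equation e ≐ e.
Delete trivial equation 6 ≐ 6.
Bind y1 := node(false,false,1); no other remaining equation mentions y1.
Decompose node/3: node(1,7,1) ≐ q,  e ≐ nil,  z ≐ q.
Bind q := node(1,7,1); substituting into the one remaining equation that mentions q gives: z ≐ node(1,7,1).
Clash: constants e and nil differ; no unifier exists.

FAIL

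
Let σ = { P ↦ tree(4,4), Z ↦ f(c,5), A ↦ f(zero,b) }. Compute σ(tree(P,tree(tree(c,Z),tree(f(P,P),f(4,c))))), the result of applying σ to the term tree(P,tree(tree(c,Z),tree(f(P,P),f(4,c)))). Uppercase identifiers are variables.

Replace each occurrence of P with tree(4,4).
Replace each occurrence of Z with f(c,5).
Result: tree(tree(4,4),tree(tree(c,f(c,5)),tree(f(tree(4,4),tree(4,4)),f(4,c)))).

tree(tree(4,4),tree(tree(c,f(c,5)),tree(f(tree(4,4),tree(4,4)),f(4,c))))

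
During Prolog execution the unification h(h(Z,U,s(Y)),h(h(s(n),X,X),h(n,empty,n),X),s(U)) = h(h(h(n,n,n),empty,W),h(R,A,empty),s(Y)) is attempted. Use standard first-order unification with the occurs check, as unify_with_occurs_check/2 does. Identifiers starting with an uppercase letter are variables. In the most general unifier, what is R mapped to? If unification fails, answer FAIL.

h(s(n),empty,empty)

Decompose h/3: h(Z,U,s(Y)) = h(h(n,n,n),empty,W),  h(h(s(n),X,X),h(n,empty,n),X) = h(R,A,empty),  s(U) = s(Y).
Decompose h/3: Z = h(n,n,n),  U = empty,  s(Y) = W.
Bind Z := h(n,n,n); no other remaining equation mentions Z.
Bind U := empty; substituting into the one remaining equation that mentions U gives: s(empty) = s(Y).
Bind W := s(Y); no other remaining equation mentions W.
Decompose h/3: h(s(n),X,X) = R,  h(n,empty,n) = A,  X = empty.
Bind R := h(s(n),X,X); no other remaining equation mentions R.
Bind A := h(n,empty,n); no other remaining equation mentions A.
Bind X := empty; no other remaining equation mentions X. Substituting into the earlier binding gives R := h(s(n),empty,empty).
Decompose s/1: empty = Y.
Bind Y := empty. Substituting into the earlier binding gives W := s(empty).
MGU = { Z -> h(n,n,n), U -> empty, W -> s(empty), R -> h(s(n),empty,empty), A -> h(n,empty,n), X -> empty, Y -> empty }, so R -> h(s(n),empty,empty).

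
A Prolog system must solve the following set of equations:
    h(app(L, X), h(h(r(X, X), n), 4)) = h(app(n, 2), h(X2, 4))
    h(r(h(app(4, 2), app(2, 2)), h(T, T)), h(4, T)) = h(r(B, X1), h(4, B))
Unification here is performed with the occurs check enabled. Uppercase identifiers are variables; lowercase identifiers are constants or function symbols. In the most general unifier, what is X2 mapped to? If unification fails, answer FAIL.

Decompose h/2: app(L, X) = app(n, 2),  h(h(r(X, X), n), 4) = h(X2, 4).
Decompose app/2: L = n,  X = 2.
Bind L := n; no other remaining equation mentions L.
Bind X := 2; substituting into the one remaining equation that mentions X gives: h(h(r(2, 2), n), 4) = h(X2, 4).
Decompose h/2: h(r(2, 2), n) = X2,  4 = 4.
Bind X2 := h(r(2, 2), n); no other remaining equation mentions X2.
Delete trivial equation 4 = 4.
Decompose h/2: r(h(app(4, 2), app(2, 2)), h(T, T)) = r(B, X1),  h(4, T) = h(4, B).
Decompose r/2: h(app(4, 2), app(2, 2)) = B,  h(T, T) = X1.
Bind B := h(app(4, 2), app(2, 2)); substituting into the one remaining equation that mentions B gives: h(4, T) = h(4, h(app(4, 2), app(2, 2))).
Bind X1 := h(T, T); no other remaining equation mentions X1.
Decompose h/2: 4 = 4,  T = h(app(4, 2), app(2, 2)).
Delete trivial equation 4 = 4.
Bind T := h(app(4, 2), app(2, 2)). Substituting into the earlier binding gives X1 := h(h(app(4, 2), app(2, 2)), h(app(4, 2), app(2, 2))).
MGU = { L ↦ n, X ↦ 2, X2 ↦ h(r(2, 2), n), B ↦ h(app(4, 2), app(2, 2)), X1 ↦ h(h(app(4, 2), app(2, 2)), h(app(4, 2), app(2, 2))), T ↦ h(app(4, 2), app(2, 2)) }, so X2 ↦ h(r(2, 2), n).

h(r(2, 2), n)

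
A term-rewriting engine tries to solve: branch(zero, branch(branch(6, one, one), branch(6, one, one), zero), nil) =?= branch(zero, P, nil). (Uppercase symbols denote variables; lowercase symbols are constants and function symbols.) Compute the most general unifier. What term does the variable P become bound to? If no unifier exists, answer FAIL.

branch(branch(6, one, one), branch(6, one, one), zero)

Decompose branch/3: zero =?= zero,  branch(branch(6, one, one), branch(6, one, one), zero) =?= P,  nil =?= nil.
Delete trivial equation zero =?= zero.
Bind P := branch(branch(6, one, one), branch(6, one, one), zero); no other remaining equation mentions P.
Delete trivial equation nil =?= nil.
MGU = { P ↦ branch(branch(6, one, one), branch(6, one, one), zero) }, so P ↦ branch(branch(6, one, one), branch(6, one, one), zero).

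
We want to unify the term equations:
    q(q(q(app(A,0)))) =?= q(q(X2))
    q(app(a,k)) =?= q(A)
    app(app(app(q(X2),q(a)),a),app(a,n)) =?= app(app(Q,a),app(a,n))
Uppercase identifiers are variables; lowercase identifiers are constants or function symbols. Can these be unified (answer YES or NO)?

Decompose q/1: q(q(app(A,0))) =?= q(X2).
Decompose q/1: q(app(A,0)) =?= X2.
Bind X2 := q(app(A,0)); substituting into the one remaining equation that mentions X2 gives: app(app(app(q(q(app(A,0))),q(a)),a),app(a,n)) =?= app(app(Q,a),app(a,n)).
Decompose q/1: app(a,k) =?= A.
Bind A := app(a,k); substituting into the remaining equation gives: app(app(app(q(q(app(app(a,k),0))),q(a)),a),app(a,n)) =?= app(app(Q,a),app(a,n)). Substituting into the earlier binding gives X2 := q(app(app(a,k),0)).
Decompose app/2: app(app(q(q(app(app(a,k),0))),q(a)),a) =?= app(Q,a),  app(a,n) =?= app(a,n).
Decompose app/2: app(q(q(app(app(a,k),0))),q(a)) =?= Q,  a =?= a.
Bind Q := app(q(q(app(app(a,k),0))),q(a)); no other remaining equation mentions Q.
Delete trivial equation a =?= a.
Delete trivial equation app(a,n) =?= app(a,n).
No equations remain and no clash or occurs-check failure arose, so a unifier exists.

YES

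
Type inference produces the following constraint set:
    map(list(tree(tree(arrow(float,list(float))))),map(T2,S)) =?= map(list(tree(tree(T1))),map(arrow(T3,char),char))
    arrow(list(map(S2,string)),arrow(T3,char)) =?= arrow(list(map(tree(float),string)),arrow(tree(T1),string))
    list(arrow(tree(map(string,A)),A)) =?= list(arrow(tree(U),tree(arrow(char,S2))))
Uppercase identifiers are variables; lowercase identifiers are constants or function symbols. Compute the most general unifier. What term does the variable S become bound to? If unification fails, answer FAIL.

Decompose map/2: list(tree(tree(arrow(float,list(float))))) =?= list(tree(tree(T1))),  map(T2,S) =?= map(arrow(T3,char),char).
Decompose list/1: tree(tree(arrow(float,list(float)))) =?= tree(tree(T1)).
Decompose tree/1: tree(arrow(float,list(float))) =?= tree(T1).
Decompose tree/1: arrow(float,list(float)) =?= T1.
Bind T1 := arrow(float,list(float)); substituting into the one remaining equation that mentions T1 gives: arrow(list(map(S2,string)),arrow(T3,char)) =?= arrow(list(map(tree(float),string)),arrow(tree(arrow(float,list(float))),string)).
Decompose map/2: T2 =?= arrow(T3,char),  S =?= char.
Bind T2 := arrow(T3,char); no other remaining equation mentions T2.
Bind S := char; no other remaining equation mentions S.
Decompose arrow/2: list(map(S2,string)) =?= list(map(tree(float),string)),  arrow(T3,char) =?= arrow(tree(arrow(float,list(float))),string).
Decompose list/1: map(S2,string) =?= map(tree(float),string).
Decompose map/2: S2 =?= tree(float),  string =?= string.
Bind S2 := tree(float); substituting into the one remaining equation that mentions S2 gives: list(arrow(tree(map(string,A)),A)) =?= list(arrow(tree(U),tree(arrow(char,tree(float))))).
Delete trivial equation string =?= string.
Decompose arrow/2: T3 =?= tree(arrow(float,list(float))),  char =?= string.
Bind T3 := tree(arrow(float,list(float))); no other remaining equation mentions T3. Substituting into the earlier binding gives T2 := arrow(tree(arrow(float,list(float))),char).
Clash: constants char and string differ; no unifier exists.

FAIL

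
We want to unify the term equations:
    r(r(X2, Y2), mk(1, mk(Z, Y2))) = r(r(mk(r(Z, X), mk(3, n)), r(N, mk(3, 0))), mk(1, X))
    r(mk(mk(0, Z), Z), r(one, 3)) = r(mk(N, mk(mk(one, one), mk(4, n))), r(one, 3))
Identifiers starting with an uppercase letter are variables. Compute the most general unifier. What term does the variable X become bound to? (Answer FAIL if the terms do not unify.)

Decompose r/2: r(X2, Y2) = r(mk(r(Z, X), mk(3, n)), r(N, mk(3, 0))),  mk(1, mk(Z, Y2)) = mk(1, X).
Decompose r/2: X2 = mk(r(Z, X), mk(3, n)),  Y2 = r(N, mk(3, 0)).
Bind X2 := mk(r(Z, X), mk(3, n)); no other remaining equation mentions X2.
Bind Y2 := r(N, mk(3, 0)); substituting into the one remaining equation that mentions Y2 gives: mk(1, mk(Z, r(N, mk(3, 0)))) = mk(1, X).
Decompose mk/2: 1 = 1,  mk(Z, r(N, mk(3, 0))) = X.
Delete trivial equation 1 = 1.
Bind X := mk(Z, r(N, mk(3, 0))); no other remaining equation mentions X. Substituting into the earlier binding gives X2 := mk(r(Z, mk(Z, r(N, mk(3, 0)))), mk(3, n)).
Decompose r/2: mk(mk(0, Z), Z) = mk(N, mk(mk(one, one), mk(4, n))),  r(one, 3) = r(one, 3).
Decompose mk/2: mk(0, Z) = N,  Z = mk(mk(one, one), mk(4, n)).
Bind N := mk(0, Z); no other remaining equation mentions N. Substituting into the earlier bindings gives X2 := mk(r(Z, mk(Z, r(mk(0, Z), mk(3, 0)))), mk(3, n)), Y2 := r(mk(0, Z), mk(3, 0)), X := mk(Z, r(mk(0, Z), mk(3, 0))).
Bind Z := mk(mk(one, one), mk(4, n)); no other remaining equation mentions Z. Substituting into the earlier bindings gives X2 := mk(r(mk(mk(one, one), mk(4, n)), mk(mk(mk(one, one), mk(4, n)), r(mk(0, mk(mk(one, one), mk(4, n))), mk(3, 0)))), mk(3, n)), Y2 := r(mk(0, mk(mk(one, one), mk(4, n))), mk(3, 0)), X := mk(mk(mk(one, one), mk(4, n)), r(mk(0, mk(mk(one, one), mk(4, n))), mk(3, 0))), N := mk(0, mk(mk(one, one), mk(4, n))).
Delete trivial equation r(one, 3) = r(one, 3).
MGU = { X2 := mk(r(mk(mk(one, one), mk(4, n)), mk(mk(mk(one, one), mk(4, n)), r(mk(0, mk(mk(one, one), mk(4, n))), mk(3, 0)))), mk(3, n)), Y2 := r(mk(0, mk(mk(one, one), mk(4, n))), mk(3, 0)), X := mk(mk(mk(one, one), mk(4, n)), r(mk(0, mk(mk(one, one), mk(4, n))), mk(3, 0))), N := mk(0, mk(mk(one, one), mk(4, n))), Z := mk(mk(one, one), mk(4, n)) }, so X := mk(mk(mk(one, one), mk(4, n)), r(mk(0, mk(mk(one, one), mk(4, n))), mk(3, 0))).

mk(mk(mk(one, one), mk(4, n)), r(mk(0, mk(mk(one, one), mk(4, n))), mk(3, 0)))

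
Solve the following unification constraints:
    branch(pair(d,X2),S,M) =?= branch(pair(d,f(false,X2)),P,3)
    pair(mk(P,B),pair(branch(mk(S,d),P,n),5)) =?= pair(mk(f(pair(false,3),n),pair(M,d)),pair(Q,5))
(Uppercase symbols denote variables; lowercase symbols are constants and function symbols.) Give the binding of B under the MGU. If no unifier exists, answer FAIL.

FAIL

Decompose branch/3: pair(d,X2) =?= pair(d,f(false,X2)),  S =?= P,  M =?= 3.
Decompose pair/2: d =?= d,  X2 =?= f(false,X2).
Delete trivial equation d =?= d.
Occurs check fails: X2 occurs in f(false,X2); the equation X2 =?= f(false,X2) has no finite solution.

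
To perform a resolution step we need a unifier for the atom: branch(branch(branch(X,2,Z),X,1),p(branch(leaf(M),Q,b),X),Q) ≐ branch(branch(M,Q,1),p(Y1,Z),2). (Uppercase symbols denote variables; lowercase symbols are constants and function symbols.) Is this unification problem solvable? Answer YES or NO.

YES

Decompose branch/3: branch(branch(X,2,Z),X,1) ≐ branch(M,Q,1),  p(branch(leaf(M),Q,b),X) ≐ p(Y1,Z),  Q ≐ 2.
Decompose branch/3: branch(X,2,Z) ≐ M,  X ≐ Q,  1 ≐ 1.
Bind M := branch(X,2,Z); substituting into the one remaining equation that mentions M gives: p(branch(leaf(branch(X,2,Z)),Q,b),X) ≐ p(Y1,Z).
Bind X := Q; substituting into the one remaining equation that mentions X gives: p(branch(leaf(branch(Q,2,Z)),Q,b),Q) ≐ p(Y1,Z). Substituting into the earlier binding gives M := branch(Q,2,Z).
Delete trivial equation 1 ≐ 1.
Decompose p/2: branch(leaf(branch(Q,2,Z)),Q,b) ≐ Y1,  Q ≐ Z.
Bind Y1 := branch(leaf(branch(Q,2,Z)),Q,b); no other remaining equation mentions Y1.
Bind Q := Z; substituting into the remaining equation gives: Z ≐ 2. Substituting into the earlier bindings gives M := branch(Z,2,Z), X := Z, Y1 := branch(leaf(branch(Z,2,Z)),Z,b).
Bind Z := 2. Substituting into the earlier bindings gives M := branch(2,2,2), X := 2, Y1 := branch(leaf(branch(2,2,2)),2,b), Q := 2.
No equations remain and no clash or occurs-check failure arose, so a unifier exists.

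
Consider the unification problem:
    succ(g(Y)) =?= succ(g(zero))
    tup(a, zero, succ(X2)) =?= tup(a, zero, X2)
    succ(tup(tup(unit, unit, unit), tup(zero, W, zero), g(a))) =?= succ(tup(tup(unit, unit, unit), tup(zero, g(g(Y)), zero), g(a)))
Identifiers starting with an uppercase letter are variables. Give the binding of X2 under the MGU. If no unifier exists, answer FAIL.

Decompose succ/1: g(Y) =?= g(zero).
Decompose g/1: Y =?= zero.
Bind Y := zero; substituting into the one remaining equation that mentions Y gives: succ(tup(tup(unit, unit, unit), tup(zero, W, zero), g(a))) =?= succ(tup(tup(unit, unit, unit), tup(zero, g(g(zero)), zero), g(a))).
Decompose tup/3: a =?= a,  zero =?= zero,  succ(X2) =?= X2.
Delete trivial equation a =?= a.
Delete trivial equation zero =?= zero.
Occurs check fails: X2 occurs in succ(X2); the equation X2 =?= succ(X2) has no finite solution.

FAIL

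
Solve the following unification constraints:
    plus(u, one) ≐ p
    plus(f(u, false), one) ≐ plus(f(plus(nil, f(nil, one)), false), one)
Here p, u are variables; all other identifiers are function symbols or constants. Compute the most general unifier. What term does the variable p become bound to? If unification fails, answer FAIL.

Bind p := plus(u, one); no other remaining equation mentions p.
Decompose plus/2: f(u, false) ≐ f(plus(nil, f(nil, one)), false),  one ≐ one.
Decompose f/2: u ≐ plus(nil, f(nil, one)),  false ≐ false.
Bind u := plus(nil, f(nil, one)); no other remaining equation mentions u. Substituting into the earlier binding gives p := plus(plus(nil, f(nil, one)), one).
Delete trivial equation false ≐ false.
Delete trivial equation one ≐ one.
MGU = { p := plus(plus(nil, f(nil, one)), one), u := plus(nil, f(nil, one)) }, so p := plus(plus(nil, f(nil, one)), one).

plus(plus(nil, f(nil, one)), one)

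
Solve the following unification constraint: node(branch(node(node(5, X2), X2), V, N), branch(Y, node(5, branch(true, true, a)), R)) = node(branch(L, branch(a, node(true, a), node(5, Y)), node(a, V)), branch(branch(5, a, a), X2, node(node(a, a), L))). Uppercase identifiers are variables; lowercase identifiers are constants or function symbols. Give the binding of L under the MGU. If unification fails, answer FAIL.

node(node(5, node(5, branch(true, true, a))), node(5, branch(true, true, a)))

Decompose node/2: branch(node(node(5, X2), X2), V, N) = branch(L, branch(a, node(true, a), node(5, Y)), node(a, V)),  branch(Y, node(5, branch(true, true, a)), R) = branch(branch(5, a, a), X2, node(node(a, a), L)).
Decompose branch/3: node(node(5, X2), X2) = L,  V = branch(a, node(true, a), node(5, Y)),  N = node(a, V).
Bind L := node(node(5, X2), X2); substituting into the one remaining equation that mentions L gives: branch(Y, node(5, branch(true, true, a)), R) = branch(branch(5, a, a), X2, node(node(a, a), node(node(5, X2), X2))).
Bind V := branch(a, node(true, a), node(5, Y)); substituting into the one remaining equation that mentions V gives: N = node(a, branch(a, node(true, a), node(5, Y))).
Bind N := node(a, branch(a, node(true, a), node(5, Y))); no other remaining equation mentions N.
Decompose branch/3: Y = branch(5, a, a),  node(5, branch(true, true, a)) = X2,  R = node(node(a, a), node(node(5, X2), X2)).
Bind Y := branch(5, a, a); no other remaining equation mentions Y. Substituting into the earlier bindings gives V := branch(a, node(true, a), node(5, branch(5, a, a))), N := node(a, branch(a, node(true, a), node(5, branch(5, a, a)))).
Bind X2 := node(5, branch(true, true, a)); substituting into the remaining equation gives: R = node(node(a, a), node(node(5, node(5, branch(true, true, a))), node(5, branch(true, true, a)))). Substituting into the earlier binding gives L := node(node(5, node(5, branch(true, true, a))), node(5, branch(true, true, a))).
Bind R := node(node(a, a), node(node(5, node(5, branch(true, true, a))), node(5, branch(true, true, a)))).
MGU = { L -> node(node(5, node(5, branch(true, true, a))), node(5, branch(true, true, a))), V -> branch(a, node(true, a), node(5, branch(5, a, a))), N -> node(a, branch(a, node(true, a), node(5, branch(5, a, a)))), Y -> branch(5, a, a), X2 -> node(5, branch(true, true, a)), R -> node(node(a, a), node(node(5, node(5, branch(true, true, a))), node(5, branch(true, true, a)))) }, so L -> node(node(5, node(5, branch(true, true, a))), node(5, branch(true, true, a))).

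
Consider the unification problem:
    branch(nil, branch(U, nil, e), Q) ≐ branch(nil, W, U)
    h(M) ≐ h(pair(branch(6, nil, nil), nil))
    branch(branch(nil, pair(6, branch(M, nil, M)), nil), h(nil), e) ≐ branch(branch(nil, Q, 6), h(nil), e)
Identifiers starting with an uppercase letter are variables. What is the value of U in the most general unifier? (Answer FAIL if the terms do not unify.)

FAIL

Decompose branch/3: nil ≐ nil,  branch(U, nil, e) ≐ W,  Q ≐ U.
Delete trivial equation nil ≐ nil.
Bind W := branch(U, nil, e); no other remaining equation mentions W.
Bind Q := U; substituting into the one remaining equation that mentions Q gives: branch(branch(nil, pair(6, branch(M, nil, M)), nil), h(nil), e) ≐ branch(branch(nil, U, 6), h(nil), e).
Decompose h/1: M ≐ pair(branch(6, nil, nil), nil).
Bind M := pair(branch(6, nil, nil), nil); substituting into the remaining equation gives: branch(branch(nil, pair(6, branch(pair(branch(6, nil, nil), nil), nil, pair(branch(6, nil, nil), nil))), nil), h(nil), e) ≐ branch(branch(nil, U, 6), h(nil), e).
Decompose branch/3: branch(nil, pair(6, branch(pair(branch(6, nil, nil), nil), nil, pair(branch(6, nil, nil), nil))), nil) ≐ branch(nil, U, 6),  h(nil) ≐ h(nil),  e ≐ e.
Decompose branch/3: nil ≐ nil,  pair(6, branch(pair(branch(6, nil, nil), nil), nil, pair(branch(6, nil, nil), nil))) ≐ U,  nil ≐ 6.
Delete trivial equation nil ≐ nil.
Bind U := pair(6, branch(pair(branch(6, nil, nil), nil), nil, pair(branch(6, nil, nil), nil))); no other remaining equation mentions U. Substituting into the earlier bindings gives W := branch(pair(6, branch(pair(branch(6, nil, nil), nil), nil, pair(branch(6, nil, nil), nil))), nil, e), Q := pair(6, branch(pair(branch(6, nil, nil), nil), nil, pair(branch(6, nil, nil), nil))).
Clash: constants nil and 6 differ; no unifier exists.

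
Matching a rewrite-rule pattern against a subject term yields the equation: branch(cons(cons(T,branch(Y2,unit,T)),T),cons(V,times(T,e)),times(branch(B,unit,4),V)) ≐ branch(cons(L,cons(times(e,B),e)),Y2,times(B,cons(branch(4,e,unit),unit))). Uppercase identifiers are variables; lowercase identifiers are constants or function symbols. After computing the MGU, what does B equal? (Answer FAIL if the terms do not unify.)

FAIL

Decompose branch/3: cons(cons(T,branch(Y2,unit,T)),T) ≐ cons(L,cons(times(e,B),e)),  cons(V,times(T,e)) ≐ Y2,  times(branch(B,unit,4),V) ≐ times(B,cons(branch(4,e,unit),unit)).
Decompose cons/2: cons(T,branch(Y2,unit,T)) ≐ L,  T ≐ cons(times(e,B),e).
Bind L := cons(T,branch(Y2,unit,T)); no other remaining equation mentions L.
Bind T := cons(times(e,B),e); substituting into the one remaining equation that mentions T gives: cons(V,times(cons(times(e,B),e),e)) ≐ Y2. Substituting into the earlier binding gives L := cons(cons(times(e,B),e),branch(Y2,unit,cons(times(e,B),e))).
Bind Y2 := cons(V,times(cons(times(e,B),e),e)); no other remaining equation mentions Y2. Substituting into the earlier binding gives L := cons(cons(times(e,B),e),branch(cons(V,times(cons(times(e,B),e),e)),unit,cons(times(e,B),e))).
Decompose times/2: branch(B,unit,4) ≐ B,  V ≐ cons(branch(4,e,unit),unit).
Occurs check fails: B occurs in branch(B,unit,4); the equation B ≐ branch(B,unit,4) has no finite solution.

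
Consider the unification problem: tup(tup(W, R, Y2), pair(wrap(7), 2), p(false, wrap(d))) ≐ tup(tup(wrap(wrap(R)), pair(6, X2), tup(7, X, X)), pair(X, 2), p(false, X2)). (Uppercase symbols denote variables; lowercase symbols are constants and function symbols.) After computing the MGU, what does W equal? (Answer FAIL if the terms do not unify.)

wrap(wrap(pair(6, wrap(d))))

Decompose tup/3: tup(W, R, Y2) ≐ tup(wrap(wrap(R)), pair(6, X2), tup(7, X, X)),  pair(wrap(7), 2) ≐ pair(X, 2),  p(false, wrap(d)) ≐ p(false, X2).
Decompose tup/3: W ≐ wrap(wrap(R)),  R ≐ pair(6, X2),  Y2 ≐ tup(7, X, X).
Bind W := wrap(wrap(R)); no other remaining equation mentions W.
Bind R := pair(6, X2); no other remaining equation mentions R. Substituting into the earlier binding gives W := wrap(wrap(pair(6, X2))).
Bind Y2 := tup(7, X, X); no other remaining equation mentions Y2.
Decompose pair/2: wrap(7) ≐ X,  2 ≐ 2.
Bind X := wrap(7); no other remaining equation mentions X. Substituting into the earlier binding gives Y2 := tup(7, wrap(7), wrap(7)).
Delete trivial equation 2 ≐ 2.
Decompose p/2: false ≐ false,  wrap(d) ≐ X2.
Delete trivial equation false ≐ false.
Bind X2 := wrap(d). Substituting into the earlier bindings gives W := wrap(wrap(pair(6, wrap(d)))), R := pair(6, wrap(d)).
MGU = { W ↦ wrap(wrap(pair(6, wrap(d)))), R ↦ pair(6, wrap(d)), Y2 ↦ tup(7, wrap(7), wrap(7)), X ↦ wrap(7), X2 ↦ wrap(d) }, so W ↦ wrap(wrap(pair(6, wrap(d)))).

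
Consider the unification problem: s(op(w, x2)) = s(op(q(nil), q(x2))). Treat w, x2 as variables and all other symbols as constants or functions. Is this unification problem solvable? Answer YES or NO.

Decompose s/1: op(w, x2) = op(q(nil), q(x2)).
Decompose op/2: w = q(nil),  x2 = q(x2).
Bind w := q(nil); no other remaining equation mentions w.
Occurs check fails: x2 occurs in q(x2); the equation x2 = q(x2) has no finite solution.

NO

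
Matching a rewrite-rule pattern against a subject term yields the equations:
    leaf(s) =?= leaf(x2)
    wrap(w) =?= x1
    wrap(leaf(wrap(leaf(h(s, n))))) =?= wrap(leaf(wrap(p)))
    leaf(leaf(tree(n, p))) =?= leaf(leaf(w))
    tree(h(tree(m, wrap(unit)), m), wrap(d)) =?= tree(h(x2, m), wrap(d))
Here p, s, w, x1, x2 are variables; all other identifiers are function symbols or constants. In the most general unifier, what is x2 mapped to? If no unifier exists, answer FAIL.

Decompose leaf/1: s =?= x2.
Bind s := x2; substituting into the one remaining equation that mentions s gives: wrap(leaf(wrap(leaf(h(x2, n))))) =?= wrap(leaf(wrap(p))).
Bind x1 := wrap(w); no other remaining equation mentions x1.
Decompose wrap/1: leaf(wrap(leaf(h(x2, n)))) =?= leaf(wrap(p)).
Decompose leaf/1: wrap(leaf(h(x2, n))) =?= wrap(p).
Decompose wrap/1: leaf(h(x2, n)) =?= p.
Bind p := leaf(h(x2, n)); substituting into the one remaining equation that mentions p gives: leaf(leaf(tree(n, leaf(h(x2, n))))) =?= leaf(leaf(w)).
Decompose leaf/1: leaf(tree(n, leaf(h(x2, n)))) =?= leaf(w).
Decompose leaf/1: tree(n, leaf(h(x2, n))) =?= w.
Bind w := tree(n, leaf(h(x2, n))); no other remaining equation mentions w. Substituting into the earlier binding gives x1 := wrap(tree(n, leaf(h(x2, n)))).
Decompose tree/2: h(tree(m, wrap(unit)), m) =?= h(x2, m),  wrap(d) =?= wrap(d).
Decompose h/2: tree(m, wrap(unit)) =?= x2,  m =?= m.
Bind x2 := tree(m, wrap(unit)); no other remaining equation mentions x2. Substituting into the earlier bindings gives s := tree(m, wrap(unit)), x1 := wrap(tree(n, leaf(h(tree(m, wrap(unit)), n)))), p := leaf(h(tree(m, wrap(unit)), n)), w := tree(n, leaf(h(tree(m, wrap(unit)), n))).
Delete trivial equation m =?= m.
Delete trivial equation wrap(d) =?= wrap(d).
MGU = { s ↦ tree(m, wrap(unit)), x1 ↦ wrap(tree(n, leaf(h(tree(m, wrap(unit)), n)))), p ↦ leaf(h(tree(m, wrap(unit)), n)), w ↦ tree(n, leaf(h(tree(m, wrap(unit)), n))), x2 ↦ tree(m, wrap(unit)) }, so x2 ↦ tree(m, wrap(unit)).

tree(m, wrap(unit))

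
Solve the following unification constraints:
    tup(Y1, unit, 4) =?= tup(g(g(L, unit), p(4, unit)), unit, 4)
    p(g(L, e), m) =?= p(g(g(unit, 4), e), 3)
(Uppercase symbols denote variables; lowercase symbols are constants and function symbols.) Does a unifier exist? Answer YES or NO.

Decompose tup/3: Y1 =?= g(g(L, unit), p(4, unit)),  unit =?= unit,  4 =?= 4.
Bind Y1 := g(g(L, unit), p(4, unit)); no other remaining equation mentions Y1.
Delete trivial equation unit =?= unit.
Delete trivial equation 4 =?= 4.
Decompose p/2: g(L, e) =?= g(g(unit, 4), e),  m =?= 3.
Decompose g/2: L =?= g(unit, 4),  e =?= e.
Bind L := g(unit, 4); no other remaining equation mentions L. Substituting into the earlier binding gives Y1 := g(g(g(unit, 4), unit), p(4, unit)).
Delete trivial equation e =?= e.
Clash: constants m and 3 differ; no unifier exists.

NO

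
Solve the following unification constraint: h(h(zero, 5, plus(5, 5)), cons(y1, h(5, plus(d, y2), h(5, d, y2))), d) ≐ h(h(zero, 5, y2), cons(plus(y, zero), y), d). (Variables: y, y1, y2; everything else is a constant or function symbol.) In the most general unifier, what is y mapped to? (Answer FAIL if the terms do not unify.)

h(5, plus(d, plus(5, 5)), h(5, d, plus(5, 5)))

Decompose h/3: h(zero, 5, plus(5, 5)) ≐ h(zero, 5, y2),  cons(y1, h(5, plus(d, y2), h(5, d, y2))) ≐ cons(plus(y, zero), y),  d ≐ d.
Decompose h/3: zero ≐ zero,  5 ≐ 5,  plus(5, 5) ≐ y2.
Delete trivial equation zero ≐ zero.
Delete trivial equation 5 ≐ 5.
Bind y2 := plus(5, 5); substituting into the one remaining equation that mentions y2 gives: cons(y1, h(5, plus(d, plus(5, 5)), h(5, d, plus(5, 5)))) ≐ cons(plus(y, zero), y).
Decompose cons/2: y1 ≐ plus(y, zero),  h(5, plus(d, plus(5, 5)), h(5, d, plus(5, 5))) ≐ y.
Bind y1 := plus(y, zero); no other remaining equation mentions y1.
Bind y := h(5, plus(d, plus(5, 5)), h(5, d, plus(5, 5))); no other remaining equation mentions y. Substituting into the earlier binding gives y1 := plus(h(5, plus(d, plus(5, 5)), h(5, d, plus(5, 5))), zero).
Delete trivial equation d ≐ d.
MGU = { y2 ↦ plus(5, 5), y1 ↦ plus(h(5, plus(d, plus(5, 5)), h(5, d, plus(5, 5))), zero), y ↦ h(5, plus(d, plus(5, 5)), h(5, d, plus(5, 5))) }, so y ↦ h(5, plus(d, plus(5, 5)), h(5, d, plus(5, 5))).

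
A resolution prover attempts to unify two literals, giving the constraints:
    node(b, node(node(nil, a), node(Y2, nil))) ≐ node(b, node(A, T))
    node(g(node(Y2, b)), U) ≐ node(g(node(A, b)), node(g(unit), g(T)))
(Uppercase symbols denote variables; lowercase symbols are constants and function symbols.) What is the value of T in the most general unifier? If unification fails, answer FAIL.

Decompose node/2: b ≐ b,  node(node(nil, a), node(Y2, nil)) ≐ node(A, T).
Delete trivial equation b ≐ b.
Decompose node/2: node(nil, a) ≐ A,  node(Y2, nil) ≐ T.
Bind A := node(nil, a); substituting into the one remaining equation that mentions A gives: node(g(node(Y2, b)), U) ≐ node(g(node(node(nil, a), b)), node(g(unit), g(T))).
Bind T := node(Y2, nil); substituting into the remaining equation gives: node(g(node(Y2, b)), U) ≐ node(g(node(node(nil, a), b)), node(g(unit), g(node(Y2, nil)))).
Decompose node/2: g(node(Y2, b)) ≐ g(node(node(nil, a), b)),  U ≐ node(g(unit), g(node(Y2, nil))).
Decompose g/1: node(Y2, b) ≐ node(node(nil, a), b).
Decompose node/2: Y2 ≐ node(nil, a),  b ≐ b.
Bind Y2 := node(nil, a); substituting into the one remaining equation that mentions Y2 gives: U ≐ node(g(unit), g(node(node(nil, a), nil))). Substituting into the earlier binding gives T := node(node(nil, a), nil).
Delete trivial equation b ≐ b.
Bind U := node(g(unit), g(node(node(nil, a), nil))).
MGU = { A -> node(nil, a), T -> node(node(nil, a), nil), Y2 -> node(nil, a), U -> node(g(unit), g(node(node(nil, a), nil))) }, so T -> node(node(nil, a), nil).

node(node(nil, a), nil)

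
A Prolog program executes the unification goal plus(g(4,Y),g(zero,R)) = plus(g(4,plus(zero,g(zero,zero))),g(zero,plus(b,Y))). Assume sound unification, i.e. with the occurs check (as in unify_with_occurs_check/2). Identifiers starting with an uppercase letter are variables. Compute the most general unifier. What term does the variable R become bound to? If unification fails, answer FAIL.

Decompose plus/2: g(4,Y) = g(4,plus(zero,g(zero,zero))),  g(zero,R) = g(zero,plus(b,Y)).
Decompose g/2: 4 = 4,  Y = plus(zero,g(zero,zero)).
Delete trivial equation 4 = 4.
Bind Y := plus(zero,g(zero,zero)); substituting into the remaining equation gives: g(zero,R) = g(zero,plus(b,plus(zero,g(zero,zero)))).
Decompose g/2: zero = zero,  R = plus(b,plus(zero,g(zero,zero))).
Delete trivial equation zero = zero.
Bind R := plus(b,plus(zero,g(zero,zero))).
MGU = { Y ↦ plus(zero,g(zero,zero)), R ↦ plus(b,plus(zero,g(zero,zero))) }, so R ↦ plus(b,plus(zero,g(zero,zero))).

plus(b,plus(zero,g(zero,zero)))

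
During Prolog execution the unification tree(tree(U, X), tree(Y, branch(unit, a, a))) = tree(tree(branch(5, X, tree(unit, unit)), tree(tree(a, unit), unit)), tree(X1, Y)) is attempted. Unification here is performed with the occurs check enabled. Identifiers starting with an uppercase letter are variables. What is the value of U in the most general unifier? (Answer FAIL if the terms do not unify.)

Decompose tree/2: tree(U, X) = tree(branch(5, X, tree(unit, unit)), tree(tree(a, unit), unit)),  tree(Y, branch(unit, a, a)) = tree(X1, Y).
Decompose tree/2: U = branch(5, X, tree(unit, unit)),  X = tree(tree(a, unit), unit).
Bind U := branch(5, X, tree(unit, unit)); no other remaining equation mentions U.
Bind X := tree(tree(a, unit), unit); no other remaining equation mentions X. Substituting into the earlier binding gives U := branch(5, tree(tree(a, unit), unit), tree(unit, unit)).
Decompose tree/2: Y = X1,  branch(unit, a, a) = Y.
Bind Y := X1; substituting into the remaining equation gives: branch(unit, a, a) = X1.
Bind X1 := branch(unit, a, a). Substituting into the earlier binding gives Y := branch(unit, a, a).
MGU = { U = branch(5, tree(tree(a, unit), unit), tree(unit, unit)), X = tree(tree(a, unit), unit), Y = branch(unit, a, a), X1 = branch(unit, a, a) }, so U = branch(5, tree(tree(a, unit), unit), tree(unit, unit)).

branch(5, tree(tree(a, unit), unit), tree(unit, unit))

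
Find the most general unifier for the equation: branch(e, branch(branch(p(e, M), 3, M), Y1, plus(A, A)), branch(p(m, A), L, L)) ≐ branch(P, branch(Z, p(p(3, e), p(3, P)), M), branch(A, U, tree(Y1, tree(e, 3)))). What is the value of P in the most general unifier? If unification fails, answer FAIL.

Decompose branch/3: e ≐ P,  branch(branch(p(e, M), 3, M), Y1, plus(A, A)) ≐ branch(Z, p(p(3, e), p(3, P)), M),  branch(p(m, A), L, L) ≐ branch(A, U, tree(Y1, tree(e, 3))).
Bind P := e; substituting into the one remaining equation that mentions P gives: branch(branch(p(e, M), 3, M), Y1, plus(A, A)) ≐ branch(Z, p(p(3, e), p(3, e)), M).
Decompose branch/3: branch(p(e, M), 3, M) ≐ Z,  Y1 ≐ p(p(3, e), p(3, e)),  plus(A, A) ≐ M.
Bind Z := branch(p(e, M), 3, M); no other remaining equation mentions Z.
Bind Y1 := p(p(3, e), p(3, e)); substituting into the one remaining equation that mentions Y1 gives: branch(p(m, A), L, L) ≐ branch(A, U, tree(p(p(3, e), p(3, e)), tree(e, 3))).
Bind M := plus(A, A); no other remaining equation mentions M. Substituting into the earlier binding gives Z := branch(p(e, plus(A, A)), 3, plus(A, A)).
Decompose branch/3: p(m, A) ≐ A,  L ≐ U,  L ≐ tree(p(p(3, e), p(3, e)), tree(e, 3)).
Occurs check fails: A occurs in p(m, A); the equation A ≐ p(m, A) has no finite solution.

FAIL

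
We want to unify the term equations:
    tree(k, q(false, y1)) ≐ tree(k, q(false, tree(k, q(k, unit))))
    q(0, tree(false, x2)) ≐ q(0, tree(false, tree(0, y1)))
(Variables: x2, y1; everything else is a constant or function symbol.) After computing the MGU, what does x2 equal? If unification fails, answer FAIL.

Decompose tree/2: k ≐ k,  q(false, y1) ≐ q(false, tree(k, q(k, unit))).
Delete trivial equation k ≐ k.
Decompose q/2: false ≐ false,  y1 ≐ tree(k, q(k, unit)).
Delete trivial equation false ≐ false.
Bind y1 := tree(k, q(k, unit)); substituting into the remaining equation gives: q(0, tree(false, x2)) ≐ q(0, tree(false, tree(0, tree(k, q(k, unit))))).
Decompose q/2: 0 ≐ 0,  tree(false, x2) ≐ tree(false, tree(0, tree(k, q(k, unit)))).
Delete trivial equation 0 ≐ 0.
Decompose tree/2: false ≐ false,  x2 ≐ tree(0, tree(k, q(k, unit))).
Delete trivial equation false ≐ false.
Bind x2 := tree(0, tree(k, q(k, unit))).
MGU = { y1 := tree(k, q(k, unit)), x2 := tree(0, tree(k, q(k, unit))) }, so x2 := tree(0, tree(k, q(k, unit))).

tree(0, tree(k, q(k, unit)))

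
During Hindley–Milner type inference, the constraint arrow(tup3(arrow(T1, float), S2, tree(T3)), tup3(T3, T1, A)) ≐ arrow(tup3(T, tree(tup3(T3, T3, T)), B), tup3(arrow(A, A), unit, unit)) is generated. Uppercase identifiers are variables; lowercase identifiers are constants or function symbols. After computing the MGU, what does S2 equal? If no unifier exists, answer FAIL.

tree(tup3(arrow(unit, unit), arrow(unit, unit), arrow(unit, float)))

Decompose arrow/2: tup3(arrow(T1, float), S2, tree(T3)) ≐ tup3(T, tree(tup3(T3, T3, T)), B),  tup3(T3, T1, A) ≐ tup3(arrow(A, A), unit, unit).
Decompose tup3/3: arrow(T1, float) ≐ T,  S2 ≐ tree(tup3(T3, T3, T)),  tree(T3) ≐ B.
Bind T := arrow(T1, float); substituting into the one remaining equation that mentions T gives: S2 ≐ tree(tup3(T3, T3, arrow(T1, float))).
Bind S2 := tree(tup3(T3, T3, arrow(T1, float))); no other remaining equation mentions S2.
Bind B := tree(T3); no other remaining equation mentions B.
Decompose tup3/3: T3 ≐ arrow(A, A),  T1 ≐ unit,  A ≐ unit.
Bind T3 := arrow(A, A); no other remaining equation mentions T3. Substituting into the earlier bindings gives S2 := tree(tup3(arrow(A, A), arrow(A, A), arrow(T1, float))), B := tree(arrow(A, A)).
Bind T1 := unit; no other remaining equation mentions T1. Substituting into the earlier bindings gives T := arrow(unit, float), S2 := tree(tup3(arrow(A, A), arrow(A, A), arrow(unit, float))).
Bind A := unit. Substituting into the earlier bindings gives S2 := tree(tup3(arrow(unit, unit), arrow(unit, unit), arrow(unit, float))), B := tree(arrow(unit, unit)), T3 := arrow(unit, unit).
MGU = { T -> arrow(unit, float), S2 -> tree(tup3(arrow(unit, unit), arrow(unit, unit), arrow(unit, float))), B -> tree(arrow(unit, unit)), T3 -> arrow(unit, unit), T1 -> unit, A -> unit }, so S2 -> tree(tup3(arrow(unit, unit), arrow(unit, unit), arrow(unit, float))).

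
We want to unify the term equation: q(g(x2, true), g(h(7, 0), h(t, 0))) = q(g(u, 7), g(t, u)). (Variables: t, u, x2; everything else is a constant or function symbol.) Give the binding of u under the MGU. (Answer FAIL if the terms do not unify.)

Decompose q/2: g(x2, true) = g(u, 7),  g(h(7, 0), h(t, 0)) = g(t, u).
Decompose g/2: x2 = u,  true = 7.
Bind x2 := u; no other remaining equation mentions x2.
Clash: constants true and 7 differ; no unifier exists.

FAIL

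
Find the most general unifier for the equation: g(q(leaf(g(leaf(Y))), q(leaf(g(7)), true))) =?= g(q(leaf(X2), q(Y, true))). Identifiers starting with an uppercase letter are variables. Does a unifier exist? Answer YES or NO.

YES

Decompose g/1: q(leaf(g(leaf(Y))), q(leaf(g(7)), true)) =?= q(leaf(X2), q(Y, true)).
Decompose q/2: leaf(g(leaf(Y))) =?= leaf(X2),  q(leaf(g(7)), true) =?= q(Y, true).
Decompose leaf/1: g(leaf(Y)) =?= X2.
Bind X2 := g(leaf(Y)); no other remaining equation mentions X2.
Decompose q/2: leaf(g(7)) =?= Y,  true =?= true.
Bind Y := leaf(g(7)); no other remaining equation mentions Y. Substituting into the earlier binding gives X2 := g(leaf(leaf(g(7)))).
Delete trivial equation true =?= true.
No equations remain and no clash or occurs-check failure arose, so a unifier exists.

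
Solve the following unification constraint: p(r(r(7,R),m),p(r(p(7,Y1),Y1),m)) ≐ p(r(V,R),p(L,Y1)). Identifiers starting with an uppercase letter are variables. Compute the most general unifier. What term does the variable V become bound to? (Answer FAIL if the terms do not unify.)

r(7,m)

Decompose p/2: r(r(7,R),m) ≐ r(V,R),  p(r(p(7,Y1),Y1),m) ≐ p(L,Y1).
Decompose r/2: r(7,R) ≐ V,  m ≐ R.
Bind V := r(7,R); no other remaining equation mentions V.
Bind R := m; no other remaining equation mentions R. Substituting into the earlier binding gives V := r(7,m).
Decompose p/2: r(p(7,Y1),Y1) ≐ L,  m ≐ Y1.
Bind L := r(p(7,Y1),Y1); no other remaining equation mentions L.
Bind Y1 := m. Substituting into the earlier binding gives L := r(p(7,m),m).
MGU = { V ↦ r(7,m), R ↦ m, L ↦ r(p(7,m),m), Y1 ↦ m }, so V ↦ r(7,m).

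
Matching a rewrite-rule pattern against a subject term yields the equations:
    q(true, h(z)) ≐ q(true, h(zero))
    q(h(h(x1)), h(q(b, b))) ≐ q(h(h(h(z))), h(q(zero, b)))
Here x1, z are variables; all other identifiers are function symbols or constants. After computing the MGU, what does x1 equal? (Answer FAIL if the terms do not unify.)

Decompose q/2: true ≐ true,  h(z) ≐ h(zero).
Delete trivial equation true ≐ true.
Decompose h/1: z ≐ zero.
Bind z := zero; substituting into the remaining equation gives: q(h(h(x1)), h(q(b, b))) ≐ q(h(h(h(zero))), h(q(zero, b))).
Decompose q/2: h(h(x1)) ≐ h(h(h(zero))),  h(q(b, b)) ≐ h(q(zero, b)).
Decompose h/1: h(x1) ≐ h(h(zero)).
Decompose h/1: x1 ≐ h(zero).
Bind x1 := h(zero); no other remaining equation mentions x1.
Decompose h/1: q(b, b) ≐ q(zero, b).
Decompose q/2: b ≐ zero,  b ≐ b.
Clash: constants b and zero differ; no unifier exists.

FAIL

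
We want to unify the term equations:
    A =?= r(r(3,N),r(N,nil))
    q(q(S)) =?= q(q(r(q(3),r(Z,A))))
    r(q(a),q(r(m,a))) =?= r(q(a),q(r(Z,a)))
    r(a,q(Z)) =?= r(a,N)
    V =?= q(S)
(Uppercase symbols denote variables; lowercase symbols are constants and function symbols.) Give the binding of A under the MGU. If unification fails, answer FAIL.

r(r(3,q(m)),r(q(m),nil))

Bind A := r(r(3,N),r(N,nil)); substituting into the one remaining equation that mentions A gives: q(q(S)) =?= q(q(r(q(3),r(Z,r(r(3,N),r(N,nil)))))).
Decompose q/1: q(S) =?= q(r(q(3),r(Z,r(r(3,N),r(N,nil))))).
Decompose q/1: S =?= r(q(3),r(Z,r(r(3,N),r(N,nil)))).
Bind S := r(q(3),r(Z,r(r(3,N),r(N,nil)))); substituting into the one remaining equation that mentions S gives: V =?= q(r(q(3),r(Z,r(r(3,N),r(N,nil))))).
Decompose r/2: q(a) =?= q(a),  q(r(m,a)) =?= q(r(Z,a)).
Delete trivial equation q(a) =?= q(a).
Decompose q/1: r(m,a) =?= r(Z,a).
Decompose r/2: m =?= Z,  a =?= a.
Bind Z := m; substituting into the 2 remaining equations that mention Z gives: r(a,q(m)) =?= r(a,N),  V =?= q(r(q(3),r(m,r(r(3,N),r(N,nil))))). Substituting into the earlier binding gives S := r(q(3),r(m,r(r(3,N),r(N,nil)))).
Delete trivial equation a =?= a.
Decompose r/2: a =?= a,  q(m) =?= N.
Delete trivial equation a =?= a.
Bind N := q(m); substituting into the remaining equation gives: V =?= q(r(q(3),r(m,r(r(3,q(m)),r(q(m),nil))))). Substituting into the earlier bindings gives A := r(r(3,q(m)),r(q(m),nil)), S := r(q(3),r(m,r(r(3,q(m)),r(q(m),nil)))).
Bind V := q(r(q(3),r(m,r(r(3,q(m)),r(q(m),nil))))).
MGU = { A -> r(r(3,q(m)),r(q(m),nil)), S -> r(q(3),r(m,r(r(3,q(m)),r(q(m),nil)))), Z -> m, N -> q(m), V -> q(r(q(3),r(m,r(r(3,q(m)),r(q(m),nil))))) }, so A -> r(r(3,q(m)),r(q(m),nil)).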